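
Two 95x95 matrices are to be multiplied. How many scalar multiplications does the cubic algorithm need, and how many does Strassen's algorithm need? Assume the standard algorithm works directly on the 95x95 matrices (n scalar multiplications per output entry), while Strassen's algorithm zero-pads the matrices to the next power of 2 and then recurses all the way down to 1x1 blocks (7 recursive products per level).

Matrix multiplication for 95x95 matrices:

Strassen's algorithm requires power-of-2 dimensions. Pad 95x95 to 128x128 (next power of 2).

Standard algorithm: 95^3 = 857375 multiplications
Strassen's algorithm: 7^(log2(128)) = 7^7 = 823543 multiplications
Savings: 857375 - 823543 = 33832 multiplications

Standard: 857375 multiplications (95^3). Strassen: 823543 multiplications (7^7, after padding to 128x128). Strassen reduces 8 recursive multiplications to 7 at each level.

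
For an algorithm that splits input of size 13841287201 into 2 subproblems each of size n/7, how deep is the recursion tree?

For divide and conquer with division factor 7:

Problem sizes at each level:
Level 0: 13841287201
Level 1: 1977326743
Level 2: 282475249
Level 3: 40353607
Level 4: 5764801
Level 5: 823543
Level 6: 117649
Level 7: 16807
Level 8: 2401
Level 9: 343
Level 10: 49
Level 11: 7
Level 12: 1

The root is level 0 and the size-1 base case is level 12 (the tree spans levels 0 through 12, i.e. 13 levels counting the root), so the depth is the number of divisions: log_7(13841287201) = 12

The recursion tree depth is log_7(13841287201) = 12. At each level, the problem size is divided by 7, so it takes 12 divisions to reduce to a base case of size 1. The algorithm makes 2 recursive calls at each level.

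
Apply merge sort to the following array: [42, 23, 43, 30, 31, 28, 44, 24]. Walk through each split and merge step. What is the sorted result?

Merge sort trace:

Split: [42, 23, 43, 30, 31, 28, 44, 24] -> [42, 23, 43, 30] and [31, 28, 44, 24]
  Split: [42, 23, 43, 30] -> [42, 23] and [43, 30]
    Split: [42, 23] -> [42] and [23]
    Merge: [42] + [23] -> [23, 42]
    Split: [43, 30] -> [43] and [30]
    Merge: [43] + [30] -> [30, 43]
  Merge: [23, 42] + [30, 43] -> [23, 30, 42, 43]
  Split: [31, 28, 44, 24] -> [31, 28] and [44, 24]
    Split: [31, 28] -> [31] and [28]
    Merge: [31] + [28] -> [28, 31]
    Split: [44, 24] -> [44] and [24]
    Merge: [44] + [24] -> [24, 44]
  Merge: [28, 31] + [24, 44] -> [24, 28, 31, 44]
Merge: [23, 30, 42, 43] + [24, 28, 31, 44] -> [23, 24, 28, 30, 31, 42, 43, 44]

Final sorted array: [23, 24, 28, 30, 31, 42, 43, 44]

The merge sort proceeds by recursively splitting the array and merging sorted halves.
After all merges, the sorted array is [23, 24, 28, 30, 31, 42, 43, 44].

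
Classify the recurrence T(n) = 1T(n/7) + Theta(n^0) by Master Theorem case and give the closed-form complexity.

Master Theorem for T(n) = 1T(n/7) + O(n^0):

a = 1, b = 7, c = 0
log_b(a) = log_7(1) = 0.0000

Case 2: c = 0 = log_7(1) = 0.0000
T(n) = O(n^0 log n) = O(log n)

For T(n) = 1T(n/7) + O(n^0): log_7(1) = 0.0000. This is Case 2 of the Master Theorem (c = log_b(a), equal work at all levels), giving O(log n).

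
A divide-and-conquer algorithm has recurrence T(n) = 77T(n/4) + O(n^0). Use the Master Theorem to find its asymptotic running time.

Master Theorem for T(n) = 77T(n/4) + O(n^0):

a = 77, b = 4, c = 0
log_b(a) = log_4(77) = 3.1334

Case 1: c = 0 < log_4(77) = 3.1334
T(n) = O(n^(log_4 77))

For T(n) = 77T(n/4) + O(n^0): log_4(77) = 3.1334. This is Case 1 of the Master Theorem (c < log_b(a), work dominated by leaves), giving O(n^(log_4 77)).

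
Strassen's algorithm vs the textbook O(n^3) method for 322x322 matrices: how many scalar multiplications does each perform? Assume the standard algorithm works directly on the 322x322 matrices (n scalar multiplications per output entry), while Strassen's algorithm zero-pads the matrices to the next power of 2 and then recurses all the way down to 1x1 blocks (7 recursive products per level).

Matrix multiplication for 322x322 matrices:

Strassen's algorithm requires power-of-2 dimensions. Pad 322x322 to 512x512 (next power of 2).

Standard algorithm: 322^3 = 33386248 multiplications
Strassen's algorithm: 7^(log2(512)) = 7^9 = 40353607 multiplications
Difference: 33386248 - 40353607 = -6967359 (Strassen uses MORE here due to padding overhead — for small or just-over-power-of-2 n, padding can outweigh the per-level savings)

Standard: 33386248 multiplications (322^3). Strassen: 40353607 multiplications (7^9, after padding to 512x512). Strassen reduces 8 recursive multiplications to 7 at each level.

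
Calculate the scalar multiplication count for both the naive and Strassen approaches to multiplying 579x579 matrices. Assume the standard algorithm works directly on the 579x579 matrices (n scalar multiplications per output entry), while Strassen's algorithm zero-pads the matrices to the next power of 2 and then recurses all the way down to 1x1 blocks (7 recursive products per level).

Matrix multiplication for 579x579 matrices:

Strassen's algorithm requires power-of-2 dimensions. Pad 579x579 to 1024x1024 (next power of 2).

Standard algorithm: 579^3 = 194104539 multiplications
Strassen's algorithm: 7^(log2(1024)) = 7^10 = 282475249 multiplications
Difference: 194104539 - 282475249 = -88370710 (Strassen uses MORE here due to padding overhead — for small or just-over-power-of-2 n, padding can outweigh the per-level savings)

Standard: 194104539 multiplications (579^3). Strassen: 282475249 multiplications (7^10, after padding to 1024x1024). Strassen reduces 8 recursive multiplications to 7 at each level.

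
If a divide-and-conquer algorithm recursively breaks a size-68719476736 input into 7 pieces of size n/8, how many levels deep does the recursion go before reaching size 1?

For divide and conquer with division factor 8:

Problem sizes at each level:
Level 0: 68719476736
Level 1: 8589934592
Level 2: 1073741824
Level 3: 134217728
Level 4: 16777216
Level 5: 2097152
Level 6: 262144
Level 7: 32768
Level 8: 4096
Level 9: 512
Level 10: 64
Level 11: 8
Level 12: 1

The root is level 0 and the size-1 base case is level 12 (the tree spans levels 0 through 12, i.e. 13 levels counting the root), so the depth is the number of divisions: log_8(68719476736) = 12

The recursion tree depth is log_8(68719476736) = 12. At each level, the problem size is divided by 8, so it takes 12 divisions to reduce to a base case of size 1. The algorithm makes 7 recursive calls at each level.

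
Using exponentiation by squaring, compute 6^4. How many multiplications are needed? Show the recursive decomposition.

Computing 6^4 by squaring (build up from 6^1; each line after the first costs one multiplication):

6^1 = 6
6^2 = (6^1)^2 = 6^2 = 36
6^4 = (6^2)^2 = 36^2 = 1296

Result: 1296
Multiplications needed: 2 (2 lines after 6^1)

6^4 = 1296. Using exponentiation by squaring, this requires 2 multiplications. The key idea: if the exponent is even, square the half-power; if odd, multiply by the base once.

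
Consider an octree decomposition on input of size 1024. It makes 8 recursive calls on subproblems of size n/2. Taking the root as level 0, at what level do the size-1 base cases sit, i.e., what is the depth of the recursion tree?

For divide and conquer with division factor 2:

Problem sizes at each level:
Level 0: 1024
Level 1: 512
Level 2: 256
Level 3: 128
Level 4: 64
Level 5: 32
Level 6: 16
Level 7: 8
Level 8: 4
Level 9: 2
Level 10: 1

The root is level 0 and the size-1 base case is level 10 (the tree spans levels 0 through 10, i.e. 11 levels counting the root), so the depth is the number of divisions: log_2(1024) = 10

The recursion tree depth is log_2(1024) = 10. At each level, the problem size is divided by 2, so it takes 10 divisions to reduce to a base case of size 1. The algorithm makes 8 recursive calls at each level.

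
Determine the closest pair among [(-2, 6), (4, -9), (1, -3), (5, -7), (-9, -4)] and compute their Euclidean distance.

Computing all pairwise distances among 5 points:

d((-2, 6), (4, -9)) = 16.1555
d((-2, 6), (1, -3)) = 9.4868
d((-2, 6), (5, -7)) = 14.7648
d((-2, 6), (-9, -4)) = 12.2066
d((4, -9), (1, -3)) = 6.7082
d((4, -9), (5, -7)) = 2.2361 <-- minimum
d((4, -9), (-9, -4)) = 13.9284
d((1, -3), (5, -7)) = 5.6569
d((1, -3), (-9, -4)) = 10.0499
d((5, -7), (-9, -4)) = 14.3178

Closest pair: (4, -9) and (5, -7) with distance 2.2361

The closest pair is (4, -9) and (5, -7) with Euclidean distance 2.2361. For 5 points, brute-force pairwise comparison is shown above. For large n, the divide-and-conquer algorithm (sort by x, recurse on halves, check the dividing strip) achieves O(n log n).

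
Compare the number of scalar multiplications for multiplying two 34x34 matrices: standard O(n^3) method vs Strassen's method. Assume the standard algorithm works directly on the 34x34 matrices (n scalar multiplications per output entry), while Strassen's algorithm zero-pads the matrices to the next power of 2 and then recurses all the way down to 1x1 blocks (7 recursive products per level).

Matrix multiplication for 34x34 matrices:

Strassen's algorithm requires power-of-2 dimensions. Pad 34x34 to 64x64 (next power of 2).

Standard algorithm: 34^3 = 39304 multiplications
Strassen's algorithm: 7^(log2(64)) = 7^6 = 117649 multiplications
Difference: 39304 - 117649 = -78345 (Strassen uses MORE here due to padding overhead — for small or just-over-power-of-2 n, padding can outweigh the per-level savings)

Standard: 39304 multiplications (34^3). Strassen: 117649 multiplications (7^6, after padding to 64x64). Strassen reduces 8 recursive multiplications to 7 at each level.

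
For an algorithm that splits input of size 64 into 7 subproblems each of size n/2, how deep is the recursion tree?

For divide and conquer with division factor 2:

Problem sizes at each level:
Level 0: 64
Level 1: 32
Level 2: 16
Level 3: 8
Level 4: 4
Level 5: 2
Level 6: 1

The root is level 0 and the size-1 base case is level 6 (the tree spans levels 0 through 6, i.e. 7 levels counting the root), so the depth is the number of divisions: log_2(64) = 6

The recursion tree depth is log_2(64) = 6. At each level, the problem size is divided by 2, so it takes 6 divisions to reduce to a base case of size 1. The algorithm makes 7 recursive calls at each level.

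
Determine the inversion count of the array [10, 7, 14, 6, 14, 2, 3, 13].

Finding inversions in [10, 7, 14, 6, 14, 2, 3, 13]:

(0, 1): arr[0]=10 > arr[1]=7
(0, 3): arr[0]=10 > arr[3]=6
(0, 5): arr[0]=10 > arr[5]=2
(0, 6): arr[0]=10 > arr[6]=3
(1, 3): arr[1]=7 > arr[3]=6
(1, 5): arr[1]=7 > arr[5]=2
(1, 6): arr[1]=7 > arr[6]=3
(2, 3): arr[2]=14 > arr[3]=6
(2, 5): arr[2]=14 > arr[5]=2
(2, 6): arr[2]=14 > arr[6]=3
(2, 7): arr[2]=14 > arr[7]=13
(3, 5): arr[3]=6 > arr[5]=2
(3, 6): arr[3]=6 > arr[6]=3
(4, 5): arr[4]=14 > arr[5]=2
(4, 6): arr[4]=14 > arr[6]=3
(4, 7): arr[4]=14 > arr[7]=13

Total inversions: 16

The array has 16 inversion(s): (0,1), (0,3), (0,5), (0,6), (1,3), (1,5), (1,6), (2,3), (2,5), (2,6), (2,7), (3,5), (3,6), (4,5), (4,6), (4,7). Each pair (i,j) satisfies i < j and arr[i] > arr[j].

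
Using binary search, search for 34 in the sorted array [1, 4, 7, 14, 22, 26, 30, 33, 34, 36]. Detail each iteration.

Binary search for 34 in [1, 4, 7, 14, 22, 26, 30, 33, 34, 36]:

lo=0, hi=9, mid=4, arr[mid]=22 -> 22 < 34, search right half
lo=5, hi=9, mid=7, arr[mid]=33 -> 33 < 34, search right half
lo=8, hi=9, mid=8, arr[mid]=34 -> Found target at index 8!

Binary search finds 34 at index 8 after 3 comparisons. The search repeatedly halves the search space by comparing with the middle element.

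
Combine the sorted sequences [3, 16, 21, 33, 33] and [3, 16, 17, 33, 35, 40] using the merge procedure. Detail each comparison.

Merging process:

Compare 3 vs 3: take 3 from left. Merged: [3]
Compare 16 vs 3: take 3 from right. Merged: [3, 3]
Compare 16 vs 16: take 16 from left. Merged: [3, 3, 16]
Compare 21 vs 16: take 16 from right. Merged: [3, 3, 16, 16]
Compare 21 vs 17: take 17 from right. Merged: [3, 3, 16, 16, 17]
Compare 21 vs 33: take 21 from left. Merged: [3, 3, 16, 16, 17, 21]
Compare 33 vs 33: take 33 from left. Merged: [3, 3, 16, 16, 17, 21, 33]
Compare 33 vs 33: take 33 from left. Merged: [3, 3, 16, 16, 17, 21, 33, 33]
Append remaining from right: [33, 35, 40]. Merged: [3, 3, 16, 16, 17, 21, 33, 33, 33, 35, 40]

Final merged array: [3, 3, 16, 16, 17, 21, 33, 33, 33, 35, 40]
Total comparisons: 8

The merged array is [3, 3, 16, 16, 17, 21, 33, 33, 33, 35, 40], requiring 8 comparisons. The merge step runs in O(n) time where n is the total number of elements.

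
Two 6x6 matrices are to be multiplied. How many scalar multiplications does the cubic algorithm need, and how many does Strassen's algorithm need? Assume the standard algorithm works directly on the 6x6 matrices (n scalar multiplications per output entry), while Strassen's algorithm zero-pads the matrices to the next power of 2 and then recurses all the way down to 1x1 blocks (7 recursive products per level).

Matrix multiplication for 6x6 matrices:

Strassen's algorithm requires power-of-2 dimensions. Pad 6x6 to 8x8 (next power of 2).

Standard algorithm: 6^3 = 216 multiplications
Strassen's algorithm: 7^(log2(8)) = 7^3 = 343 multiplications
Difference: 216 - 343 = -127 (Strassen uses MORE here due to padding overhead — for small or just-over-power-of-2 n, padding can outweigh the per-level savings)

Standard: 216 multiplications (6^3). Strassen: 343 multiplications (7^3, after padding to 8x8). Strassen reduces 8 recursive multiplications to 7 at each level.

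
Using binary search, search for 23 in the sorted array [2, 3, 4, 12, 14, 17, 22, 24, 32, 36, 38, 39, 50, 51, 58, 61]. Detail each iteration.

Binary search for 23 in [2, 3, 4, 12, 14, 17, 22, 24, 32, 36, 38, 39, 50, 51, 58, 61]:

lo=0, hi=15, mid=7, arr[mid]=24 -> 24 > 23, search left half
lo=0, hi=6, mid=3, arr[mid]=12 -> 12 < 23, search right half
lo=4, hi=6, mid=5, arr[mid]=17 -> 17 < 23, search right half
lo=6, hi=6, mid=6, arr[mid]=22 -> 22 < 23, search right half
lo=7 > hi=6, target 23 not found

Binary search determines that 23 is not in the array after 4 comparisons. The search space was exhausted without finding the target.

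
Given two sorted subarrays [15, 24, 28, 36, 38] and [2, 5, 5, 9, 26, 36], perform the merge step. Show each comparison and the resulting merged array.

Merging process:

Compare 15 vs 2: take 2 from right. Merged: [2]
Compare 15 vs 5: take 5 from right. Merged: [2, 5]
Compare 15 vs 5: take 5 from right. Merged: [2, 5, 5]
Compare 15 vs 9: take 9 from right. Merged: [2, 5, 5, 9]
Compare 15 vs 26: take 15 from left. Merged: [2, 5, 5, 9, 15]
Compare 24 vs 26: take 24 from left. Merged: [2, 5, 5, 9, 15, 24]
Compare 28 vs 26: take 26 from right. Merged: [2, 5, 5, 9, 15, 24, 26]
Compare 28 vs 36: take 28 from left. Merged: [2, 5, 5, 9, 15, 24, 26, 28]
Compare 36 vs 36: take 36 from left. Merged: [2, 5, 5, 9, 15, 24, 26, 28, 36]
Compare 38 vs 36: take 36 from right. Merged: [2, 5, 5, 9, 15, 24, 26, 28, 36, 36]
Append remaining from left: [38]. Merged: [2, 5, 5, 9, 15, 24, 26, 28, 36, 36, 38]

Final merged array: [2, 5, 5, 9, 15, 24, 26, 28, 36, 36, 38]
Total comparisons: 10

The merged array is [2, 5, 5, 9, 15, 24, 26, 28, 36, 36, 38], requiring 10 comparisons. The merge step runs in O(n) time where n is the total number of elements.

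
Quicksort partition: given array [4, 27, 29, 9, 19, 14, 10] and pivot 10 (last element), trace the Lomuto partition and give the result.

Lomuto partition with pivot = 10:

Initial array: [4, 27, 29, 9, 19, 14, 10]

arr[0]=4 <= 10: swap with position 0, array becomes [4, 27, 29, 9, 19, 14, 10]
arr[1]=27 > 10: no swap
arr[2]=29 > 10: no swap
arr[3]=9 <= 10: swap with position 1, array becomes [4, 9, 29, 27, 19, 14, 10]
arr[4]=19 > 10: no swap
arr[5]=14 > 10: no swap

Place pivot at position 2: [4, 9, 10, 27, 19, 14, 29]
Pivot position: 2

After partitioning with pivot 10, the array becomes [4, 9, 10, 27, 19, 14, 29]. The pivot is placed at index 2. All elements to the left of the pivot are <= 10, and all elements to the right are > 10.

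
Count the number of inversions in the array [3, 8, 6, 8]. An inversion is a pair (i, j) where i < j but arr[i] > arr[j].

Finding inversions in [3, 8, 6, 8]:

(1, 2): arr[1]=8 > arr[2]=6

Total inversions: 1

The array has 1 inversion(s): (1,2). Each pair (i,j) satisfies i < j and arr[i] > arr[j].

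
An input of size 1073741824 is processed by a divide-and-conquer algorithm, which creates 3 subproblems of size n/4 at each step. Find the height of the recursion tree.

For divide and conquer with division factor 4:

Problem sizes at each level:
Level 0: 1073741824
Level 1: 268435456
Level 2: 67108864
Level 3: 16777216
Level 4: 4194304
Level 5: 1048576
Level 6: 262144
Level 7: 65536
Level 8: 16384
Level 9: 4096
Level 10: 1024
Level 11: 256
Level 12: 64
Level 13: 16
Level 14: 4
Level 15: 1

The root is level 0 and the size-1 base case is level 15 (the tree spans levels 0 through 15, i.e. 16 levels counting the root), so the depth is the number of divisions: log_4(1073741824) = 15

The recursion tree depth is log_4(1073741824) = 15. At each level, the problem size is divided by 4, so it takes 15 divisions to reduce to a base case of size 1. The algorithm makes 3 recursive calls at each level.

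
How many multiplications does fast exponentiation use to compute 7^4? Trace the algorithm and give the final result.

Computing 7^4 by squaring (build up from 7^1; each line after the first costs one multiplication):

7^1 = 7
7^2 = (7^1)^2 = 7^2 = 49
7^4 = (7^2)^2 = 49^2 = 2401

Result: 2401
Multiplications needed: 2 (2 lines after 7^1)

7^4 = 2401. Using exponentiation by squaring, this requires 2 multiplications. The key idea: if the exponent is even, square the half-power; if odd, multiply by the base once.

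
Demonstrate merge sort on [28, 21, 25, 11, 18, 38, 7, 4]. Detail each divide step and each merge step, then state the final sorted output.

Merge sort trace:

Split: [28, 21, 25, 11, 18, 38, 7, 4] -> [28, 21, 25, 11] and [18, 38, 7, 4]
  Split: [28, 21, 25, 11] -> [28, 21] and [25, 11]
    Split: [28, 21] -> [28] and [21]
    Merge: [28] + [21] -> [21, 28]
    Split: [25, 11] -> [25] and [11]
    Merge: [25] + [11] -> [11, 25]
  Merge: [21, 28] + [11, 25] -> [11, 21, 25, 28]
  Split: [18, 38, 7, 4] -> [18, 38] and [7, 4]
    Split: [18, 38] -> [18] and [38]
    Merge: [18] + [38] -> [18, 38]
    Split: [7, 4] -> [7] and [4]
    Merge: [7] + [4] -> [4, 7]
  Merge: [18, 38] + [4, 7] -> [4, 7, 18, 38]
Merge: [11, 21, 25, 28] + [4, 7, 18, 38] -> [4, 7, 11, 18, 21, 25, 28, 38]

Final sorted array: [4, 7, 11, 18, 21, 25, 28, 38]

The merge sort proceeds by recursively splitting the array and merging sorted halves.
After all merges, the sorted array is [4, 7, 11, 18, 21, 25, 28, 38].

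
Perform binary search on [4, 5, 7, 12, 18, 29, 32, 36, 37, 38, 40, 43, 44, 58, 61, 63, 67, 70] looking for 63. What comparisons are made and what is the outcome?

Binary search for 63 in [4, 5, 7, 12, 18, 29, 32, 36, 37, 38, 40, 43, 44, 58, 61, 63, 67, 70]:

lo=0, hi=17, mid=8, arr[mid]=37 -> 37 < 63, search right half
lo=9, hi=17, mid=13, arr[mid]=58 -> 58 < 63, search right half
lo=14, hi=17, mid=15, arr[mid]=63 -> Found target at index 15!

Binary search finds 63 at index 15 after 3 comparisons. The search repeatedly halves the search space by comparing with the middle element.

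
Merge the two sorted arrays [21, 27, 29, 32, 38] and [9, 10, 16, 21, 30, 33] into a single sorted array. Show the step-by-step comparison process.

Merging process:

Compare 21 vs 9: take 9 from right. Merged: [9]
Compare 21 vs 10: take 10 from right. Merged: [9, 10]
Compare 21 vs 16: take 16 from right. Merged: [9, 10, 16]
Compare 21 vs 21: take 21 from left. Merged: [9, 10, 16, 21]
Compare 27 vs 21: take 21 from right. Merged: [9, 10, 16, 21, 21]
Compare 27 vs 30: take 27 from left. Merged: [9, 10, 16, 21, 21, 27]
Compare 29 vs 30: take 29 from left. Merged: [9, 10, 16, 21, 21, 27, 29]
Compare 32 vs 30: take 30 from right. Merged: [9, 10, 16, 21, 21, 27, 29, 30]
Compare 32 vs 33: take 32 from left. Merged: [9, 10, 16, 21, 21, 27, 29, 30, 32]
Compare 38 vs 33: take 33 from right. Merged: [9, 10, 16, 21, 21, 27, 29, 30, 32, 33]
Append remaining from left: [38]. Merged: [9, 10, 16, 21, 21, 27, 29, 30, 32, 33, 38]

Final merged array: [9, 10, 16, 21, 21, 27, 29, 30, 32, 33, 38]
Total comparisons: 10

The merged array is [9, 10, 16, 21, 21, 27, 29, 30, 32, 33, 38], requiring 10 comparisons. The merge step runs in O(n) time where n is the total number of elements.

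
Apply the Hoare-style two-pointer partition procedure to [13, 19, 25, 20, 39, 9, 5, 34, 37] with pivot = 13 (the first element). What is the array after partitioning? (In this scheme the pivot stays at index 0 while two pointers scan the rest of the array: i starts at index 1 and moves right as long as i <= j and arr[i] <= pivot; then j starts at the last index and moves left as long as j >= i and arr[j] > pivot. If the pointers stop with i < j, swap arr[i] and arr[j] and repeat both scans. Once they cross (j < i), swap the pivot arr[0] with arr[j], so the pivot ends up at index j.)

Hoare-style two-pointer partition with pivot = 13:

Initial array: [13, 19, 25, 20, 39, 9, 5, 34, 37]

Pointers start at i = 1, j = 8.
i stops at index 1 (arr[1]=19 > 13), j stops at index 6 (arr[6]=5 <= 13): swap arr[1] and arr[6], array becomes [13, 5, 25, 20, 39, 9, 19, 34, 37]
i stops at index 2 (arr[2]=25 > 13), j stops at index 5 (arr[5]=9 <= 13): swap arr[2] and arr[5], array becomes [13, 5, 9, 20, 39, 25, 19, 34, 37]
i ends at 3, j ends at 2: the pointers have crossed (j < i), so scanning stops.

Swap pivot arr[0] with arr[2] to place pivot at position 2: [9, 5, 13, 20, 39, 25, 19, 34, 37]
Pivot position: 2

After partitioning with pivot 13, the array becomes [9, 5, 13, 20, 39, 25, 19, 34, 37]. The pivot is placed at index 2. All elements to the left of the pivot are <= 13, and all elements to the right are > 13.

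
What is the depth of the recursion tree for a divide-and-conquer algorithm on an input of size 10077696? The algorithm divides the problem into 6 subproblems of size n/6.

For divide and conquer with division factor 6:

Problem sizes at each level:
Level 0: 10077696
Level 1: 1679616
Level 2: 279936
Level 3: 46656
Level 4: 7776
Level 5: 1296
Level 6: 216
Level 7: 36
Level 8: 6
Level 9: 1

The root is level 0 and the size-1 base case is level 9 (the tree spans levels 0 through 9, i.e. 10 levels counting the root), so the depth is the number of divisions: log_6(10077696) = 9

The recursion tree depth is log_6(10077696) = 9. At each level, the problem size is divided by 6, so it takes 9 divisions to reduce to a base case of size 1. The algorithm makes 6 recursive calls at each level.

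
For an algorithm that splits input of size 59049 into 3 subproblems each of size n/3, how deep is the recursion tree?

For divide and conquer with division factor 3:

Problem sizes at each level:
Level 0: 59049
Level 1: 19683
Level 2: 6561
Level 3: 2187
Level 4: 729
Level 5: 243
Level 6: 81
Level 7: 27
Level 8: 9
Level 9: 3
Level 10: 1

The root is level 0 and the size-1 base case is level 10 (the tree spans levels 0 through 10, i.e. 11 levels counting the root), so the depth is the number of divisions: log_3(59049) = 10

The recursion tree depth is log_3(59049) = 10. At each level, the problem size is divided by 3, so it takes 10 divisions to reduce to a base case of size 1. The algorithm makes 3 recursive calls at each level.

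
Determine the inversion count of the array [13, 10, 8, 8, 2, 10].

Finding inversions in [13, 10, 8, 8, 2, 10]:

(0, 1): arr[0]=13 > arr[1]=10
(0, 2): arr[0]=13 > arr[2]=8
(0, 3): arr[0]=13 > arr[3]=8
(0, 4): arr[0]=13 > arr[4]=2
(0, 5): arr[0]=13 > arr[5]=10
(1, 2): arr[1]=10 > arr[2]=8
(1, 3): arr[1]=10 > arr[3]=8
(1, 4): arr[1]=10 > arr[4]=2
(2, 4): arr[2]=8 > arr[4]=2
(3, 4): arr[3]=8 > arr[4]=2

Total inversions: 10

The array has 10 inversion(s): (0,1), (0,2), (0,3), (0,4), (0,5), (1,2), (1,3), (1,4), (2,4), (3,4). Each pair (i,j) satisfies i < j and arr[i] > arr[j].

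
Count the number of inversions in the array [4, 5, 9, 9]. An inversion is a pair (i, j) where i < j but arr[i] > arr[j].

Finding inversions in [4, 5, 9, 9]:


Total inversions: 0

The array has 0 inversions. It is already sorted.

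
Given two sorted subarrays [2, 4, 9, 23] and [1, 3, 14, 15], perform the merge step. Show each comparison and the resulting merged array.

Merging process:

Compare 2 vs 1: take 1 from right. Merged: [1]
Compare 2 vs 3: take 2 from left. Merged: [1, 2]
Compare 4 vs 3: take 3 from right. Merged: [1, 2, 3]
Compare 4 vs 14: take 4 from left. Merged: [1, 2, 3, 4]
Compare 9 vs 14: take 9 from left. Merged: [1, 2, 3, 4, 9]
Compare 23 vs 14: take 14 from right. Merged: [1, 2, 3, 4, 9, 14]
Compare 23 vs 15: take 15 from right. Merged: [1, 2, 3, 4, 9, 14, 15]
Append remaining from left: [23]. Merged: [1, 2, 3, 4, 9, 14, 15, 23]

Final merged array: [1, 2, 3, 4, 9, 14, 15, 23]
Total comparisons: 7

The merged array is [1, 2, 3, 4, 9, 14, 15, 23], requiring 7 comparisons. The merge step runs in O(n) time where n is the total number of elements.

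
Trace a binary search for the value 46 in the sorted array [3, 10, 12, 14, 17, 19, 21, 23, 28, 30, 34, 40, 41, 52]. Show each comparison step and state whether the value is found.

Binary search for 46 in [3, 10, 12, 14, 17, 19, 21, 23, 28, 30, 34, 40, 41, 52]:

lo=0, hi=13, mid=6, arr[mid]=21 -> 21 < 46, search right half
lo=7, hi=13, mid=10, arr[mid]=34 -> 34 < 46, search right half
lo=11, hi=13, mid=12, arr[mid]=41 -> 41 < 46, search right half
lo=13, hi=13, mid=13, arr[mid]=52 -> 52 > 46, search left half
lo=13 > hi=12, target 46 not found

Binary search determines that 46 is not in the array after 4 comparisons. The search space was exhausted without finding the target.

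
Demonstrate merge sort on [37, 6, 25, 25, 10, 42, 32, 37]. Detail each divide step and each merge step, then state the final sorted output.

Merge sort trace:

Split: [37, 6, 25, 25, 10, 42, 32, 37] -> [37, 6, 25, 25] and [10, 42, 32, 37]
  Split: [37, 6, 25, 25] -> [37, 6] and [25, 25]
    Split: [37, 6] -> [37] and [6]
    Merge: [37] + [6] -> [6, 37]
    Split: [25, 25] -> [25] and [25]
    Merge: [25] + [25] -> [25, 25]
  Merge: [6, 37] + [25, 25] -> [6, 25, 25, 37]
  Split: [10, 42, 32, 37] -> [10, 42] and [32, 37]
    Split: [10, 42] -> [10] and [42]
    Merge: [10] + [42] -> [10, 42]
    Split: [32, 37] -> [32] and [37]
    Merge: [32] + [37] -> [32, 37]
  Merge: [10, 42] + [32, 37] -> [10, 32, 37, 42]
Merge: [6, 25, 25, 37] + [10, 32, 37, 42] -> [6, 10, 25, 25, 32, 37, 37, 42]

Final sorted array: [6, 10, 25, 25, 32, 37, 37, 42]

The merge sort proceeds by recursively splitting the array and merging sorted halves.
After all merges, the sorted array is [6, 10, 25, 25, 32, 37, 37, 42].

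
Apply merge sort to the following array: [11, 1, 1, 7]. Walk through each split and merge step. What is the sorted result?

Merge sort trace:

Split: [11, 1, 1, 7] -> [11, 1] and [1, 7]
  Split: [11, 1] -> [11] and [1]
  Merge: [11] + [1] -> [1, 11]
  Split: [1, 7] -> [1] and [7]
  Merge: [1] + [7] -> [1, 7]
Merge: [1, 11] + [1, 7] -> [1, 1, 7, 11]

Final sorted array: [1, 1, 7, 11]

The merge sort proceeds by recursively splitting the array and merging sorted halves.
After all merges, the sorted array is [1, 1, 7, 11].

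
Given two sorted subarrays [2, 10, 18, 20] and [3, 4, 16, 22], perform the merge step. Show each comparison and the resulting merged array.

Merging process:

Compare 2 vs 3: take 2 from left. Merged: [2]
Compare 10 vs 3: take 3 from right. Merged: [2, 3]
Compare 10 vs 4: take 4 from right. Merged: [2, 3, 4]
Compare 10 vs 16: take 10 from left. Merged: [2, 3, 4, 10]
Compare 18 vs 16: take 16 from right. Merged: [2, 3, 4, 10, 16]
Compare 18 vs 22: take 18 from left. Merged: [2, 3, 4, 10, 16, 18]
Compare 20 vs 22: take 20 from left. Merged: [2, 3, 4, 10, 16, 18, 20]
Append remaining from right: [22]. Merged: [2, 3, 4, 10, 16, 18, 20, 22]

Final merged array: [2, 3, 4, 10, 16, 18, 20, 22]
Total comparisons: 7

The merged array is [2, 3, 4, 10, 16, 18, 20, 22], requiring 7 comparisons. The merge step runs in O(n) time where n is the total number of elements.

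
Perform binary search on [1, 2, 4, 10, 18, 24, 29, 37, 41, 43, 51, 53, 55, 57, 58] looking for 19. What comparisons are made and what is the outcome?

Binary search for 19 in [1, 2, 4, 10, 18, 24, 29, 37, 41, 43, 51, 53, 55, 57, 58]:

lo=0, hi=14, mid=7, arr[mid]=37 -> 37 > 19, search left half
lo=0, hi=6, mid=3, arr[mid]=10 -> 10 < 19, search right half
lo=4, hi=6, mid=5, arr[mid]=24 -> 24 > 19, search left half
lo=4, hi=4, mid=4, arr[mid]=18 -> 18 < 19, search right half
lo=5 > hi=4, target 19 not found

Binary search determines that 19 is not in the array after 4 comparisons. The search space was exhausted without finding the target.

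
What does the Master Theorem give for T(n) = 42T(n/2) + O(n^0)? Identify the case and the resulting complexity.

Master Theorem for T(n) = 42T(n/2) + O(n^0):

a = 42, b = 2, c = 0
log_b(a) = log_2(42) = 5.3923

Case 1: c = 0 < log_2(42) = 5.3923
T(n) = O(n^(log_2 42))

For T(n) = 42T(n/2) + O(n^0): log_2(42) = 5.3923. This is Case 1 of the Master Theorem (c < log_b(a), work dominated by leaves), giving O(n^(log_2 42)).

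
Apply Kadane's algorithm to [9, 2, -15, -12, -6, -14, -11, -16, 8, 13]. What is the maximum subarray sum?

Using Kadane's algorithm on [9, 2, -15, -12, -6, -14, -11, -16, 8, 13]:

Scanning through the array:
Position 1 (value 2): max_ending_here = 11, max_so_far = 11
Position 2 (value -15): max_ending_here = -4, max_so_far = 11
Position 3 (value -12): max_ending_here = -12, max_so_far = 11
Position 4 (value -6): max_ending_here = -6, max_so_far = 11
Position 5 (value -14): max_ending_here = -14, max_so_far = 11
Position 6 (value -11): max_ending_here = -11, max_so_far = 11
Position 7 (value -16): max_ending_here = -16, max_so_far = 11
Position 8 (value 8): max_ending_here = 8, max_so_far = 11
Position 9 (value 13): max_ending_here = 21, max_so_far = 21

Maximum subarray: [8, 13]
Maximum sum: 21

The maximum subarray is [8, 13] with sum 21. This subarray runs from index 8 to index 9.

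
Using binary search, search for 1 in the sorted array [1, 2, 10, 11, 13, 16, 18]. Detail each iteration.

Binary search for 1 in [1, 2, 10, 11, 13, 16, 18]:

lo=0, hi=6, mid=3, arr[mid]=11 -> 11 > 1, search left half
lo=0, hi=2, mid=1, arr[mid]=2 -> 2 > 1, search left half
lo=0, hi=0, mid=0, arr[mid]=1 -> Found target at index 0!

Binary search finds 1 at index 0 after 3 comparisons. The search repeatedly halves the search space by comparing with the middle element.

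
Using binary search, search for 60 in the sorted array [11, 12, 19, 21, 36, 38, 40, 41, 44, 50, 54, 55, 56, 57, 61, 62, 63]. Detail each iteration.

Binary search for 60 in [11, 12, 19, 21, 36, 38, 40, 41, 44, 50, 54, 55, 56, 57, 61, 62, 63]:

lo=0, hi=16, mid=8, arr[mid]=44 -> 44 < 60, search right half
lo=9, hi=16, mid=12, arr[mid]=56 -> 56 < 60, search right half
lo=13, hi=16, mid=14, arr[mid]=61 -> 61 > 60, search left half
lo=13, hi=13, mid=13, arr[mid]=57 -> 57 < 60, search right half
lo=14 > hi=13, target 60 not found

Binary search determines that 60 is not in the array after 4 comparisons. The search space was exhausted without finding the target.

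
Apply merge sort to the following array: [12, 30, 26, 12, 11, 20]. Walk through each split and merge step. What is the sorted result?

Merge sort trace:

Split: [12, 30, 26, 12, 11, 20] -> [12, 30, 26] and [12, 11, 20]
  Split: [12, 30, 26] -> [12] and [30, 26]
    Split: [30, 26] -> [30] and [26]
    Merge: [30] + [26] -> [26, 30]
  Merge: [12] + [26, 30] -> [12, 26, 30]
  Split: [12, 11, 20] -> [12] and [11, 20]
    Split: [11, 20] -> [11] and [20]
    Merge: [11] + [20] -> [11, 20]
  Merge: [12] + [11, 20] -> [11, 12, 20]
Merge: [12, 26, 30] + [11, 12, 20] -> [11, 12, 12, 20, 26, 30]

Final sorted array: [11, 12, 12, 20, 26, 30]

The merge sort proceeds by recursively splitting the array and merging sorted halves.
After all merges, the sorted array is [11, 12, 12, 20, 26, 30].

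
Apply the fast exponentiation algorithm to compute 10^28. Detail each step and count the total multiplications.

Computing 10^28 by squaring (build up from 10^1; each line after the first costs one multiplication):

10^1 = 10
10^2 = (10^1)^2 = 10^2 = 100
10^3 = 10 * 10^2 = 10 * 100 = 1000
10^6 = (10^3)^2 = 1000^2 = 1000000
10^7 = 10 * 10^6 = 10 * 1000000 = 10000000
10^14 = (10^7)^2 = 10000000^2 = 100000000000000
10^28 = (10^14)^2 = 100000000000000^2 = 10000000000000000000000000000

Result: 10000000000000000000000000000
Multiplications needed: 6 (6 lines after 10^1)

10^28 = 10000000000000000000000000000. Using exponentiation by squaring, this requires 6 multiplications. The key idea: if the exponent is even, square the half-power; if odd, multiply by the base once.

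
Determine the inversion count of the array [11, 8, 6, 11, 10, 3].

Finding inversions in [11, 8, 6, 11, 10, 3]:

(0, 1): arr[0]=11 > arr[1]=8
(0, 2): arr[0]=11 > arr[2]=6
(0, 4): arr[0]=11 > arr[4]=10
(0, 5): arr[0]=11 > arr[5]=3
(1, 2): arr[1]=8 > arr[2]=6
(1, 5): arr[1]=8 > arr[5]=3
(2, 5): arr[2]=6 > arr[5]=3
(3, 4): arr[3]=11 > arr[4]=10
(3, 5): arr[3]=11 > arr[5]=3
(4, 5): arr[4]=10 > arr[5]=3

Total inversions: 10

The array has 10 inversion(s): (0,1), (0,2), (0,4), (0,5), (1,2), (1,5), (2,5), (3,4), (3,5), (4,5). Each pair (i,j) satisfies i < j and arr[i] > arr[j].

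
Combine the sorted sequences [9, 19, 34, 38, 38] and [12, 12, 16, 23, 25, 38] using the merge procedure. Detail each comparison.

Merging process:

Compare 9 vs 12: take 9 from left. Merged: [9]
Compare 19 vs 12: take 12 from right. Merged: [9, 12]
Compare 19 vs 12: take 12 from right. Merged: [9, 12, 12]
Compare 19 vs 16: take 16 from right. Merged: [9, 12, 12, 16]
Compare 19 vs 23: take 19 from left. Merged: [9, 12, 12, 16, 19]
Compare 34 vs 23: take 23 from right. Merged: [9, 12, 12, 16, 19, 23]
Compare 34 vs 25: take 25 from right. Merged: [9, 12, 12, 16, 19, 23, 25]
Compare 34 vs 38: take 34 from left. Merged: [9, 12, 12, 16, 19, 23, 25, 34]
Compare 38 vs 38: take 38 from left. Merged: [9, 12, 12, 16, 19, 23, 25, 34, 38]
Compare 38 vs 38: take 38 from left. Merged: [9, 12, 12, 16, 19, 23, 25, 34, 38, 38]
Append remaining from right: [38]. Merged: [9, 12, 12, 16, 19, 23, 25, 34, 38, 38, 38]

Final merged array: [9, 12, 12, 16, 19, 23, 25, 34, 38, 38, 38]
Total comparisons: 10

The merged array is [9, 12, 12, 16, 19, 23, 25, 34, 38, 38, 38], requiring 10 comparisons. The merge step runs in O(n) time where n is the total number of elements.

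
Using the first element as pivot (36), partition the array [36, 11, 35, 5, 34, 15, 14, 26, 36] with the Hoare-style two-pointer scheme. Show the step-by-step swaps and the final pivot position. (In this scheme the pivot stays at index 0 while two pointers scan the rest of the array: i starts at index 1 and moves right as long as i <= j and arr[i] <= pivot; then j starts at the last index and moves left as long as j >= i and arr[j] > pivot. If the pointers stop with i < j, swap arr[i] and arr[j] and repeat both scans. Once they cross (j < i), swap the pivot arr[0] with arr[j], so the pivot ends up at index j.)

Hoare-style two-pointer partition with pivot = 36:

Initial array: [36, 11, 35, 5, 34, 15, 14, 26, 36]

Pointers start at i = 1, j = 8.
i ends at 9, j ends at 8: the pointers have crossed (j < i), so scanning stops.

Swap pivot arr[0] with arr[8] to place pivot at position 8: [36, 11, 35, 5, 34, 15, 14, 26, 36]
Pivot position: 8

After partitioning with pivot 36, the array becomes [36, 11, 35, 5, 34, 15, 14, 26, 36]. The pivot is placed at index 8. All elements to the left of the pivot are <= 36, and all elements to the right are > 36.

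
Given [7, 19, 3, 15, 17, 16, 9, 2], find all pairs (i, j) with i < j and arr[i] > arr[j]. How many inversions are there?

Finding inversions in [7, 19, 3, 15, 17, 16, 9, 2]:

(0, 2): arr[0]=7 > arr[2]=3
(0, 7): arr[0]=7 > arr[7]=2
(1, 2): arr[1]=19 > arr[2]=3
(1, 3): arr[1]=19 > arr[3]=15
(1, 4): arr[1]=19 > arr[4]=17
(1, 5): arr[1]=19 > arr[5]=16
(1, 6): arr[1]=19 > arr[6]=9
(1, 7): arr[1]=19 > arr[7]=2
(2, 7): arr[2]=3 > arr[7]=2
(3, 6): arr[3]=15 > arr[6]=9
(3, 7): arr[3]=15 > arr[7]=2
(4, 5): arr[4]=17 > arr[5]=16
(4, 6): arr[4]=17 > arr[6]=9
(4, 7): arr[4]=17 > arr[7]=2
(5, 6): arr[5]=16 > arr[6]=9
(5, 7): arr[5]=16 > arr[7]=2
(6, 7): arr[6]=9 > arr[7]=2

Total inversions: 17

The array has 17 inversion(s): (0,2), (0,7), (1,2), (1,3), (1,4), (1,5), (1,6), (1,7), (2,7), (3,6), (3,7), (4,5), (4,6), (4,7), (5,6), (5,7), (6,7). Each pair (i,j) satisfies i < j and arr[i] > arr[j].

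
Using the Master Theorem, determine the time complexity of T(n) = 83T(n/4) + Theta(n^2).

Master Theorem for T(n) = 83T(n/4) + O(n^2):

a = 83, b = 4, c = 2
log_b(a) = log_4(83) = 3.1875

Case 1: c = 2 < log_4(83) = 3.1875
T(n) = O(n^(log_4 83))

For T(n) = 83T(n/4) + O(n^2): log_4(83) = 3.1875. This is Case 1 of the Master Theorem (c < log_b(a), work dominated by leaves), giving O(n^(log_4 83)).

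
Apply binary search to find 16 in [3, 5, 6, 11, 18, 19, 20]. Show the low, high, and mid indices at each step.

Binary search for 16 in [3, 5, 6, 11, 18, 19, 20]:

lo=0, hi=6, mid=3, arr[mid]=11 -> 11 < 16, search right half
lo=4, hi=6, mid=5, arr[mid]=19 -> 19 > 16, search left half
lo=4, hi=4, mid=4, arr[mid]=18 -> 18 > 16, search left half
lo=4 > hi=3, target 16 not found

Binary search determines that 16 is not in the array after 3 comparisons. The search space was exhausted without finding the target.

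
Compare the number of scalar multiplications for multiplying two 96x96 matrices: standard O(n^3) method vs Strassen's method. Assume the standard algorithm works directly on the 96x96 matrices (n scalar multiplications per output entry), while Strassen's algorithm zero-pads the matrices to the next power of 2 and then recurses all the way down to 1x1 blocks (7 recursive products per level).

Matrix multiplication for 96x96 matrices:

Strassen's algorithm requires power-of-2 dimensions. Pad 96x96 to 128x128 (next power of 2).

Standard algorithm: 96^3 = 884736 multiplications
Strassen's algorithm: 7^(log2(128)) = 7^7 = 823543 multiplications
Savings: 884736 - 823543 = 61193 multiplications

Standard: 884736 multiplications (96^3). Strassen: 823543 multiplications (7^7, after padding to 128x128). Strassen reduces 8 recursive multiplications to 7 at each level.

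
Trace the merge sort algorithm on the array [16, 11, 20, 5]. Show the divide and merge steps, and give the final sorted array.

Merge sort trace:

Split: [16, 11, 20, 5] -> [16, 11] and [20, 5]
  Split: [16, 11] -> [16] and [11]
  Merge: [16] + [11] -> [11, 16]
  Split: [20, 5] -> [20] and [5]
  Merge: [20] + [5] -> [5, 20]
Merge: [11, 16] + [5, 20] -> [5, 11, 16, 20]

Final sorted array: [5, 11, 16, 20]

The merge sort proceeds by recursively splitting the array and merging sorted halves.
After all merges, the sorted array is [5, 11, 16, 20].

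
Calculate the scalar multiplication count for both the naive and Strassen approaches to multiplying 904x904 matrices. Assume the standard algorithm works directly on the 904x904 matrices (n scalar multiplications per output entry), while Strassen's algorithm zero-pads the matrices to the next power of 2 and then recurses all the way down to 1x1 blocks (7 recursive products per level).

Matrix multiplication for 904x904 matrices:

Strassen's algorithm requires power-of-2 dimensions. Pad 904x904 to 1024x1024 (next power of 2).

Standard algorithm: 904^3 = 738763264 multiplications
Strassen's algorithm: 7^(log2(1024)) = 7^10 = 282475249 multiplications
Savings: 738763264 - 282475249 = 456288015 multiplications

Standard: 738763264 multiplications (904^3). Strassen: 282475249 multiplications (7^10, after padding to 1024x1024). Strassen reduces 8 recursive multiplications to 7 at each level.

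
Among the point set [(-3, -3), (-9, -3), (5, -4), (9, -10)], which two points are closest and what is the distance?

Computing all pairwise distances among 4 points:

d((-3, -3), (-9, -3)) = 6.0 <-- minimum
d((-3, -3), (5, -4)) = 8.0623
d((-3, -3), (9, -10)) = 13.8924
d((-9, -3), (5, -4)) = 14.0357
d((-9, -3), (9, -10)) = 19.3132
d((5, -4), (9, -10)) = 7.2111

Closest pair: (-3, -3) and (-9, -3) with distance 6.0

The closest pair is (-3, -3) and (-9, -3) with Euclidean distance 6.0. For 4 points, brute-force pairwise comparison is shown above. For large n, the divide-and-conquer algorithm (sort by x, recurse on halves, check the dividing strip) achieves O(n log n).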